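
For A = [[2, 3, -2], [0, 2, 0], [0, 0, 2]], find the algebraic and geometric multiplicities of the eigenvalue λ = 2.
The characteristic polynomial is (x - 2)^3, so the factor x - 2 appears with exponent 3: the algebraic multiplicity is 3.

rank(A - 2I) = 1, so the eigenspace has dimension 3 - 1 = 2: the geometric multiplicity is 2.

Since 2 < 3, A is not diagonalizable.

algebraic multiplicity 3, geometric multiplicity 2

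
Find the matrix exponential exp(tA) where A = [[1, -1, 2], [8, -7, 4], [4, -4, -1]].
A has Jordan form J = [[-3, 1, 0], [0, -3, 0], [0, 0, -1]] with A = PJP^{-1}, so e^{tA} = P e^{tJ} P^{-1}.

For a Jordan block J_k(λ), e^{tJ_k(λ)} = e^{λt} · (I + tN + t^2 N^2/2! + ... + t^{k-1} N^{k-1}/(k-1)!) where N is the nilpotent superdiagonal part.

Assembling the blocks and conjugating back gives the entries of e^{tA} as shown above.

e^{tA} = [[(-4*t + 4*e^{2*t} - 3)*e^{-3*t}, (3*t - 2*e^{2*t} + 2)*e^{-3*t}, 2*(-t + e^{2*t} - 1)*e^{-3*t}], [4*e^{-t} - 4*e^{-3*t}, -2*e^{-t} + 3*e^{-3*t}, 2*e^{-t} - 2*e^{-3*t}], [2*(4*t - e^{2*t} + 1)*e^{-3*t}, (-6*t + e^{2*t} - 1)*e^{-3*t}, (4*t - e^{2*t} + 2)*e^{-3*t}]]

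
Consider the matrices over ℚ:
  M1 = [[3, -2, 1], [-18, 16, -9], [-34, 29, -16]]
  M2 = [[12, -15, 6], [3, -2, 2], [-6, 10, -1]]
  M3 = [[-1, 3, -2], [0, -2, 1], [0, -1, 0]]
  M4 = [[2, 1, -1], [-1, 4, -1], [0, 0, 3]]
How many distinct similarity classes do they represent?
Characteristic polynomials: χ_{M1} = (x - 1)^3, χ_{M2} = (x - 3)^3, χ_{M3} = (x + 1)^3, χ_{M4} = (x - 3)^3.

{M1}: invariant factors (x - 1)^3.

{M2, M4}: invariant factors x - 3, (x - 3)^2.

{M3}: invariant factors (x + 1)^3.

Matrices are similar if and only if their invariant-factor lists agree; the partition into similarity classes is {M1}, {M2, M4}, {M3}.

3 classes: {M1}, {M2, M4}, {M3}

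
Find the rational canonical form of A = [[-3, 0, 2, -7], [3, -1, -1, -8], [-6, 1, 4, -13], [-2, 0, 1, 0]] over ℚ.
The invariant factors of A (the non-unit diagonal entries of the Smith normal form of xI - A over ℚ[x]) are x(x^3 - x + 5), each dividing the next. The characteristic polynomial is their product, x(x^3 - x + 5).

The rational canonical form is the block-diagonal matrix of companion matrices C(f_i):
R = [[0, 0, 0, 0], [1, 0, 0, -5], [0, 1, 0, 1], [0, 0, 1, 0]].

Note the characteristic polynomial does not split into linear factors over ℚ, so A has no Jordan form over ℚ; the rational canonical form exists over any field.

R = [[0, 0, 0, 0], [1, 0, 0, -5], [0, 1, 0, 1], [0, 0, 1, 0]]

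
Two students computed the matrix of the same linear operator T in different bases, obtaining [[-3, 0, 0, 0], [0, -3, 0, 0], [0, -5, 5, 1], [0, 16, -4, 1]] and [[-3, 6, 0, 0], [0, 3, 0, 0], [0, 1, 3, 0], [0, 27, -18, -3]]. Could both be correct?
Two matrices over a field are similar if and only if they have the same invariant factors.

Both A and B have characteristic polynomial (x - 3)^2(x + 3)^2 and minimal polynomial (x - 3)^2(x + 3). Computing further, both have invariant factors x + 3, (x - 3)^2(x + 3). Hence A and B are similar.

Yes.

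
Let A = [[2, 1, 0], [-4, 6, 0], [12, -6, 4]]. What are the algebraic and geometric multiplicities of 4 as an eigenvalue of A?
algebraic multiplicity 3, geometric multiplicity 2

The characteristic polynomial is (x - 4)^3, so the factor x - 4 appears with exponent 3: the algebraic multiplicity is 3.

rank(A - 4I) = 1, so the eigenspace has dimension 3 - 1 = 2: the geometric multiplicity is 2.

Since 2 < 3, A is not diagonalizable.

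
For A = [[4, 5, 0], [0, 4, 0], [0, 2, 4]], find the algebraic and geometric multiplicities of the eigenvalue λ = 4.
algebraic multiplicity 3, geometric multiplicity 2

The characteristic polynomial is (x - 4)^3, so the factor x - 4 appears with exponent 3: the algebraic multiplicity is 3.

rank(A - 4I) = 1, so the eigenspace has dimension 3 - 1 = 2: the geometric multiplicity is 2.

Since 2 < 3, A is not diagonalizable.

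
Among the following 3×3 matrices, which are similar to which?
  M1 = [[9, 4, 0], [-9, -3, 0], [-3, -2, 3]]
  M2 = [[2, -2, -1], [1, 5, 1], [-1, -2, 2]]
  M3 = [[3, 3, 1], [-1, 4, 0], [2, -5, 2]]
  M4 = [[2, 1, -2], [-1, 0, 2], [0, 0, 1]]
3 classes: {M1, M2}, {M3}, {M4}

Characteristic polynomials: χ_{M1} = (x - 3)^3, χ_{M2} = (x - 3)^3, χ_{M3} = (x - 3)^3, χ_{M4} = (x - 1)^3.

{M1, M2}: invariant factors x - 3, (x - 3)^2.

{M3}: invariant factors (x - 3)^3.

{M4}: invariant factors x - 1, (x - 1)^2.

Matrices are similar if and only if their invariant-factor lists agree; the partition into similarity classes is {M1, M2}, {M3}, {M4}.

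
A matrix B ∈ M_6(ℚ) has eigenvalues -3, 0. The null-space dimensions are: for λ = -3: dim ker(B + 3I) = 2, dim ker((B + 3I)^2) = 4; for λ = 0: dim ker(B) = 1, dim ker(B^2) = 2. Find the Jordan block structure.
λ = -3: successive nullity increments [2, 2] count blocks of size ≥ k; block sizes are [2, 2].
λ = 0: successive nullity increments [1, 1] count blocks of size ≥ k; block sizes are [2].

Jordan blocks: (-3, 2), (-3, 2), (0, 2)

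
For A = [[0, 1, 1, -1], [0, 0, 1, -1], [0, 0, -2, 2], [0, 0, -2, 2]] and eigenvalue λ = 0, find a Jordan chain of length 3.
We seek v_1 ∈ ker(A^3) \ ker(A^2), then set v_{i+1} = A v_i.

One such chain is v_1 = [[0, 0, 1, 0]]^T, v_2 = [[1, 1, -2, -2]]^T, v_3 = [[1, 0, 0, 0]]^T. Check: A v_3 = [[0, 0, 0, 0]]^T = 0.

v_1 = [[0, 0, 1, 0]]^T, v_2 = [[1, 1, -2, -2]]^T, v_3 = [[1, 0, 0, 0]]^T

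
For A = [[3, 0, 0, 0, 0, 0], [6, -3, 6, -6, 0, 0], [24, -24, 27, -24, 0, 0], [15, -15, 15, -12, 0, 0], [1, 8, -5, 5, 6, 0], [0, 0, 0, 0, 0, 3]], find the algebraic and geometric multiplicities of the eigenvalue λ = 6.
algebraic multiplicity 2, geometric multiplicity 1

The characteristic polynomial is (x - 6)^2(x - 3)^4, so the factor x - 6 appears with exponent 2: the algebraic multiplicity is 2.

rank(A - 6I) = 5, so the eigenspace has dimension 6 - 5 = 1: the geometric multiplicity is 1.

Since 1 < 2, A is not diagonalizable.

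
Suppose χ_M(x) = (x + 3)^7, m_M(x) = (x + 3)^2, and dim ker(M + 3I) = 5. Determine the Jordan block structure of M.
λ = -3: algebraic multiplicity 7 (exponent in χ_M), largest block size 2 (exponent in m_M), 5 blocks (geometric multiplicity). These force block sizes [2, 2, 1, 1, 1].

Jordan blocks: (-3, 2), (-3, 2), (-3, 1), (-3, 1), (-3, 1)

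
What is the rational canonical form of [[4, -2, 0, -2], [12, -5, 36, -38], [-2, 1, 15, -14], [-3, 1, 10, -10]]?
R = [[0, 0, 0, -30], [1, 0, 0, -44], [0, 1, 0, 15], [0, 0, 1, 4]]

The invariant factors of A (the non-unit diagonal entries of the Smith normal form of xI - A over ℚ[x]) are (x - 5)(x - 3)(x^2 + 4x + 2), each dividing the next. The characteristic polynomial is their product, (x - 5)(x - 3)(x^2 + 4x + 2).

The rational canonical form is the block-diagonal matrix of companion matrices C(f_i):
R = [[0, 0, 0, -30], [1, 0, 0, -44], [0, 1, 0, 15], [0, 0, 1, 4]].

Note the characteristic polynomial does not split into linear factors over ℚ, so A has no Jordan form over ℚ; the rational canonical form exists over any field.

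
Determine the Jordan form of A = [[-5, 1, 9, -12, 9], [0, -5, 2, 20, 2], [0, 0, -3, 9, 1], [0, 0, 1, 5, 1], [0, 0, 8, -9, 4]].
The characteristic polynomial is det(xI - A) = (x - 5)^2(x + 4)(x + 5)^2, so the eigenvalues are -5 (algebraic multiplicity 2), -4 (algebraic multiplicity 1), 5 (algebraic multiplicity 2).

For λ = -5: rank(A + 5I) = 4, rank((A + 5I)^2) = 3. The eigenspace has dimension 5 - 4 = 1, so there is 1 Jordan block; the rank sequence gives block sizes [2].

For λ = -4: algebraic multiplicity 1 gives one 1×1 block.

For λ = 5: rank(A - 5I) = 4, rank((A - 5I)^2) = 3. The eigenspace has dimension 5 - 4 = 1, so there is 1 Jordan block; the rank sequence gives block sizes [2].

Assembling the blocks gives the Jordan form J above.

J = [[-5, 1, 0, 0, 0], [0, -5, 0, 0, 0], [0, 0, -4, 0, 0], [0, 0, 0, 5, 1], [0, 0, 0, 0, 5]]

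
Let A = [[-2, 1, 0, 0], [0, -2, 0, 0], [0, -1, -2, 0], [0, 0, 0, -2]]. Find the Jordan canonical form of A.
The characteristic polynomial is det(xI - A) = (x + 2)^4, so the eigenvalues are -2 (algebraic multiplicity 4).

For λ = -2: rank(A + 2I) = 1, rank((A + 2I)^2) = 0. The eigenspace has dimension 4 - 1 = 3, so there are 3 Jordan blocks; the rank sequence gives block sizes [2, 1, 1].

Assembling the blocks gives the Jordan form J above.

J = [[-2, 1, 0, 0], [0, -2, 0, 0], [0, 0, -2, 0], [0, 0, 0, -2]]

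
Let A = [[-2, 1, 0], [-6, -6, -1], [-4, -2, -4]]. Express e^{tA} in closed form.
e^{tA} = [[(-t^2 + 2*t + 1)*e^{-4*t}, t*e^{-4*t}, -t^2*e^{-4*t}/2], [2*t*(t - 3)*e^{-4*t}, (1 - 2*t)*e^{-4*t}, t*(t - 1)*e^{-4*t}], [2*t*(t - 2)*e^{-4*t}, -2*t*e^{-4*t}, (t^2 + 1)*e^{-4*t}]]

A has Jordan form J = [[-4, 1, 0], [0, -4, 1], [0, 0, -4]] with A = PJP^{-1}, so e^{tA} = P e^{tJ} P^{-1}.

For a Jordan block J_k(λ), e^{tJ_k(λ)} = e^{λt} · (I + tN + t^2 N^2/2! + ... + t^{k-1} N^{k-1}/(k-1)!) where N is the nilpotent superdiagonal part.

Assembling the blocks and conjugating back gives the entries of e^{tA} as shown above.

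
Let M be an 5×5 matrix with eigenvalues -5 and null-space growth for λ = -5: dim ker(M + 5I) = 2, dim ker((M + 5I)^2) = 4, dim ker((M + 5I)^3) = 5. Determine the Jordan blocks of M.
λ = -5: successive nullity increments [2, 2, 1] count blocks of size ≥ k; block sizes are [3, 2].

Jordan blocks: (-5, 3), (-5, 2)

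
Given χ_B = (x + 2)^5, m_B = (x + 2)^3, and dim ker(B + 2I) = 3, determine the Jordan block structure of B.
Jordan blocks: (-2, 3), (-2, 1), (-2, 1)

λ = -2: algebraic multiplicity 5 (exponent in χ_B), largest block size 3 (exponent in m_B), 3 blocks (geometric multiplicity). These force block sizes [3, 1, 1].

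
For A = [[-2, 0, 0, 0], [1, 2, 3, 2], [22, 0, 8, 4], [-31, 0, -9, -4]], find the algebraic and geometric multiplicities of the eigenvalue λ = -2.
The characteristic polynomial is (x - 2)^3(x + 2), so the factor x + 2 appears with exponent 1: the algebraic multiplicity is 1.

rank(A + 2I) = 3, so the eigenspace has dimension 4 - 3 = 1: the geometric multiplicity is 1.

algebraic multiplicity 1, geometric multiplicity 1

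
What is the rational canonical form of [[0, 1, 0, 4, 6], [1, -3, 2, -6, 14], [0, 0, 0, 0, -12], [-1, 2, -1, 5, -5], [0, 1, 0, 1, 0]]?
The invariant factors of A (the non-unit diagonal entries of the Smith normal form of xI - A over ℚ[x]) are x^2 - 3x + 3, (x + 4)(x^2 - 3x + 3), each dividing the next. The characteristic polynomial is their product, (x + 4)(x^2 - 3x + 3)^2.

The rational canonical form is the block-diagonal matrix of companion matrices C(f_i):
R = [[0, -3, 0, 0, 0], [1, 3, 0, 0, 0], [0, 0, 0, 0, -12], [0, 0, 1, 0, 9], [0, 0, 0, 1, -1]].

Note the characteristic polynomial does not split into linear factors over ℚ, so A has no Jordan form over ℚ; the rational canonical form exists over any field.

R = [[0, -3, 0, 0, 0], [1, 3, 0, 0, 0], [0, 0, 0, 0, -12], [0, 0, 1, 0, 9], [0, 0, 0, 1, -1]]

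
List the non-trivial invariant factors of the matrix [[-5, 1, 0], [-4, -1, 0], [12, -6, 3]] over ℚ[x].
The Jordan structure of A has elementary divisors (x + 3)^2, (x - 3). Arranging the block sizes at each eigenvalue in decreasing order and taking row products gives the invariant factors.

Invariant factors (smallest first, each dividing the next): (x - 3)(x + 3)^2.

Check: the last factor (x - 3)(x + 3)^2 is the minimal polynomial, and the product (x - 3)(x + 3)^2 is the characteristic polynomial.

(x - 3)(x + 3)^2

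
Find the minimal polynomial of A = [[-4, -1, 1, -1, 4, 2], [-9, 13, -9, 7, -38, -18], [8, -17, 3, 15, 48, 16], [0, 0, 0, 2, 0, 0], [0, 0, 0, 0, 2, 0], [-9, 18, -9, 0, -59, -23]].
m_A(x) = (x - 4)(x - 2)(x + 5)^2

The characteristic polynomial factors as (x - 4)(x - 2)^2(x + 5)^3. The minimal polynomial is ∏(x - λ)^{k_λ} where k_λ is the size of the largest Jordan block at λ.

For λ = -5: rank(A + 5I) = 4, and the largest Jordan block has size 2 (the smallest k with rank((A + 5I)^k) = rank((A + 5I)^(k+1))).
For λ = 2: rank(A - 2I) = 4, and the largest Jordan block has size 1 (the smallest k with rank((A - 2I)^k) = rank((A - 2I)^(k+1))).
For λ = 4: rank(A - 4I) = 5, and the largest Jordan block has size 1 (the smallest k with rank((A - 4I)^k) = rank((A - 4I)^(k+1))).

So m_A(x) = (x - 4)(x - 2)(x + 5)^2.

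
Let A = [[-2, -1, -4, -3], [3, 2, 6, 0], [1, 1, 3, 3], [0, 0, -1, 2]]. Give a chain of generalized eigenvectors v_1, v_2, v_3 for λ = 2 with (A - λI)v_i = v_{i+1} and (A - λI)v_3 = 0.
v_1 = [[0, -2, 0, 1]]^T, v_2 = [[-1, 0, 1, 0]]^T, v_3 = [[0, 3, 0, -1]]^T

We seek v_1 ∈ ker((A - 2I)^3) \ ker((A - 2I)^2), then set v_{i+1} = (A - 2I) v_i.

One such chain is v_1 = [[0, -2, 0, 1]]^T, v_2 = [[-1, 0, 1, 0]]^T, v_3 = [[0, 3, 0, -1]]^T. Check: (A - 2I) v_3 = [[0, 0, 0, 0]]^T = 0.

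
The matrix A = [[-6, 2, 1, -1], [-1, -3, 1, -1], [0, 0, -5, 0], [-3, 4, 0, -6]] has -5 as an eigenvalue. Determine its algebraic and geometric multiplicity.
algebraic multiplicity 4, geometric multiplicity 2

The characteristic polynomial is (x + 5)^4, so the factor x + 5 appears with exponent 4: the algebraic multiplicity is 4.

rank(A + 5I) = 2, so the eigenspace has dimension 4 - 2 = 2: the geometric multiplicity is 2.

Since 2 < 4, A is not diagonalizable.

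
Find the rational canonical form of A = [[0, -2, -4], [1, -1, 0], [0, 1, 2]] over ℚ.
R = [[0, 0, 0], [1, 0, 0], [0, 1, 1]]

The invariant factors of A (the non-unit diagonal entries of the Smith normal form of xI - A over ℚ[x]) are x^2(x - 1), each dividing the next. The characteristic polynomial is their product, x^2(x - 1).

The rational canonical form is the block-diagonal matrix of companion matrices C(f_i):
R = [[0, 0, 0], [1, 0, 0], [0, 1, 1]].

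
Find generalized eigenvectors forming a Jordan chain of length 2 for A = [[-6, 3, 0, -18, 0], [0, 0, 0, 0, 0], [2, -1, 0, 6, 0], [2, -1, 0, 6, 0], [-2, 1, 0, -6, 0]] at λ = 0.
We seek v_1 ∈ ker(A^2) \ ker(A), then set v_{i+1} = A v_i.

One such chain is v_1 = [[0, 1, -1, 0, 1]]^T, v_2 = [[3, 0, -1, -1, 1]]^T. Check: A v_2 = [[0, 0, 0, 0, 0]]^T = 0.

v_1 = [[0, 1, -1, 0, 1]]^T, v_2 = [[3, 0, -1, -1, 1]]^T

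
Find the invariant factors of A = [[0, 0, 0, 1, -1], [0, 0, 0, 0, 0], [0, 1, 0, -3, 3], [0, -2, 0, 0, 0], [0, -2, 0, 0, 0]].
x, x^2, x^2

The Jordan structure of A has elementary divisors x^2, x^2, x. Arranging the block sizes at each eigenvalue in decreasing order and taking row products gives the invariant factors.

Invariant factors (smallest first, each dividing the next): x, x^2, x^2.

Check: the last factor x^2 is the minimal polynomial, and the product x^5 is the characteristic polynomial.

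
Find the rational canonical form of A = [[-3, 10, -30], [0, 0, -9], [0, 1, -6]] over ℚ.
The invariant factors of A (the non-unit diagonal entries of the Smith normal form of xI - A over ℚ[x]) are x + 3, (x + 3)^2, each dividing the next. The characteristic polynomial is their product, (x + 3)^3.

The rational canonical form is the block-diagonal matrix of companion matrices C(f_i):
R = [[-3, 0, 0], [0, 0, -9], [0, 1, -6]].

R = [[-3, 0, 0], [0, 0, -9], [0, 1, -6]]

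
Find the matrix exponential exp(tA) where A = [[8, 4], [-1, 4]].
e^{tA} = [[(2*t + 1)*e^{6*t}, 4*t*e^{6*t}], [-t*e^{6*t}, (1 - 2*t)*e^{6*t}]]

A has Jordan form J = [[6, 1], [0, 6]] with A = PJP^{-1}, so e^{tA} = P e^{tJ} P^{-1}.

For a Jordan block J_k(λ), e^{tJ_k(λ)} = e^{λt} · (I + tN + t^2 N^2/2! + ... + t^{k-1} N^{k-1}/(k-1)!) where N is the nilpotent superdiagonal part.

Assembling the blocks and conjugating back gives the entries of e^{tA} as shown above.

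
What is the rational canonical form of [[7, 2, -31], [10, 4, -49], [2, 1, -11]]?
The invariant factors of A (the non-unit diagonal entries of the Smith normal form of xI - A over ℚ[x]) are x^3 - 2x + 3, each dividing the next. The characteristic polynomial is their product, x^3 - 2x + 3.

The rational canonical form is the block-diagonal matrix of companion matrices C(f_i):
R = [[0, 0, -3], [1, 0, 2], [0, 1, 0]].

Note the characteristic polynomial does not split into linear factors over ℚ, so A has no Jordan form over ℚ; the rational canonical form exists over any field.

R = [[0, 0, -3], [1, 0, 2], [0, 1, 0]]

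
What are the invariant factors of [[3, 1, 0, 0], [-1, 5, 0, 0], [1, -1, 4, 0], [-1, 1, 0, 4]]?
The Jordan structure of A has elementary divisors (x - 4)^2, (x - 4), (x - 4). Arranging the block sizes at each eigenvalue in decreasing order and taking row products gives the invariant factors.

Invariant factors (smallest first, each dividing the next): x - 4, x - 4, (x - 4)^2.

Check: the last factor (x - 4)^2 is the minimal polynomial, and the product (x - 4)^4 is the characteristic polynomial.

x - 4, x - 4, (x - 4)^2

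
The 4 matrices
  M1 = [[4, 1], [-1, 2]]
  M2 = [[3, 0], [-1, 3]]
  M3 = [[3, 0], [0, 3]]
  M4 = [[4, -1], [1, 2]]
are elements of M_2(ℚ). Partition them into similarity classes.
Characteristic polynomials: χ_{M1} = (x - 3)^2, χ_{M2} = (x - 3)^2, χ_{M3} = (x - 3)^2, χ_{M4} = (x - 3)^2.

{M1, M2, M4}: invariant factors (x - 3)^2.

{M3}: invariant factors x - 3, x - 3.

Matrices are similar if and only if their invariant-factor lists agree; the partition into similarity classes is {M1, M2, M4}, {M3}.

2 classes: {M1, M2, M4}, {M3}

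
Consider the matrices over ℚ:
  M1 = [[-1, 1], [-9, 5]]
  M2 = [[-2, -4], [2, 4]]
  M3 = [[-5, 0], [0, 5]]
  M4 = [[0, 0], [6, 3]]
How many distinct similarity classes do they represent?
4 classes: {M1}, {M2}, {M3}, {M4}

Characteristic polynomials: χ_{M1} = (x - 2)^2, χ_{M2} = x(x - 2), χ_{M3} = (x - 5)(x + 5), χ_{M4} = x(x - 3).

{M1}: invariant factors (x - 2)^2.

{M2}: invariant factors x(x - 2).

{M3}: invariant factors (x - 5)(x + 5).

{M4}: invariant factors x(x - 3).

Matrices are similar if and only if their invariant-factor lists agree; the partition into similarity classes is {M1}, {M2}, {M3}, {M4}.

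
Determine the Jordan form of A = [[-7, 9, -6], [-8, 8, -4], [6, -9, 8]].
The characteristic polynomial is det(xI - A) = (x - 5)(x - 2)^2, so the eigenvalues are 2 (algebraic multiplicity 2), 5 (algebraic multiplicity 1).

For λ = 2: rank(A - 2I) = 2, rank((A - 2I)^2) = 1. The eigenspace has dimension 3 - 2 = 1, so there is 1 Jordan block; the rank sequence gives block sizes [2].

For λ = 5: algebraic multiplicity 1 gives one 1×1 block.

Assembling the blocks gives the Jordan form J above.

J = [[2, 1, 0], [0, 2, 0], [0, 0, 5]]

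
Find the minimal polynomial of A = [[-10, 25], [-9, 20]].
m_A(x) = (x - 5)^2

The characteristic polynomial factors as (x - 5)^2. The minimal polynomial is ∏(x - λ)^{k_λ} where k_λ is the size of the largest Jordan block at λ.

For λ = 5: rank(A - 5I) = 1, and the largest Jordan block has size 2 (the smallest k with rank((A - 5I)^k) = rank((A - 5I)^(k+1))).

So m_A(x) = (x - 5)^2.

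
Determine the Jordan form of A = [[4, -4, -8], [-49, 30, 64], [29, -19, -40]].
J = [[-2, 1, 0], [0, -2, 1], [0, 0, -2]]

The characteristic polynomial is det(xI - A) = (x + 2)^3, so the eigenvalues are -2 (algebraic multiplicity 3).

For λ = -2: rank(A + 2I) = 2, rank((A + 2I)^2) = 1, rank((A + 2I)^3) = 0. The eigenspace has dimension 3 - 2 = 1, so there is 1 Jordan block; the rank sequence gives block sizes [3].

Assembling the blocks gives the Jordan form J above.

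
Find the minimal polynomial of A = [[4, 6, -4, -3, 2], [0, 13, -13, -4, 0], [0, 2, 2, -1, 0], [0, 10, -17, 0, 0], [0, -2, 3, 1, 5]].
m_A(x) = (x - 5)^3(x - 4)

The characteristic polynomial factors as (x - 5)^4(x - 4). The minimal polynomial is ∏(x - λ)^{k_λ} where k_λ is the size of the largest Jordan block at λ.

For λ = 4: rank(A - 4I) = 4, and the largest Jordan block has size 1 (the smallest k with rank((A - 4I)^k) = rank((A - 4I)^(k+1))).
For λ = 5: rank(A - 5I) = 3, and the largest Jordan block has size 3 (the smallest k with rank((A - 5I)^k) = rank((A - 5I)^(k+1))).

So m_A(x) = (x - 5)^3(x - 4).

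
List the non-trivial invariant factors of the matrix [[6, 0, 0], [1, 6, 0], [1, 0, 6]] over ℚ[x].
x - 6, (x - 6)^2

The Jordan structure of A has elementary divisors (x - 6)^2, (x - 6). Arranging the block sizes at each eigenvalue in decreasing order and taking row products gives the invariant factors.

Invariant factors (smallest first, each dividing the next): x - 6, (x - 6)^2.

Check: the last factor (x - 6)^2 is the minimal polynomial, and the product (x - 6)^3 is the characteristic polynomial.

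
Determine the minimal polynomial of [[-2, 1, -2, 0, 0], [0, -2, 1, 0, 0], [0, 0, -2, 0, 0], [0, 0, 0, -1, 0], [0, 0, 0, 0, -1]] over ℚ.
m_A(x) = (x + 1)(x + 2)^3

The characteristic polynomial factors as (x + 1)^2(x + 2)^3. The minimal polynomial is ∏(x - λ)^{k_λ} where k_λ is the size of the largest Jordan block at λ.

For λ = -2: rank(A + 2I) = 4, and the largest Jordan block has size 3 (the smallest k with rank((A + 2I)^k) = rank((A + 2I)^(k+1))).
For λ = -1: rank(A + I) = 3, and the largest Jordan block has size 1 (the smallest k with rank((A + I)^k) = rank((A + I)^(k+1))).

So m_A(x) = (x + 1)(x + 2)^3.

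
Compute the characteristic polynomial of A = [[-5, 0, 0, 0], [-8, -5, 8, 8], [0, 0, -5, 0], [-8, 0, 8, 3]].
xI - A = [[x + 5, 0, 0, 0], [8, x + 5, -8, -8], [0, 0, x + 5, 0], [8, 0, -8, x - 3]].

Expanding det(xI - A) along the first row:
det(xI - A) = + (x + 5)·det([[x + 5, -8, -8], [0, x + 5, 0], [0, -8, x - 3]]) - (0)·det([[8, -8, -8], [0, x + 5, 0], [8, -8, x - 3]]) + (0)·det([[8, x + 5, -8], [0, 0, 0], [8, 0, x - 3]]) - (0)·det([[8, x + 5, -8], [0, 0, x + 5], [8, 0, -8]]).

Evaluating gives χ_A(x) = x^4 + 12x^3 + 30x^2 - 100x - 375 = (x - 3)(x + 5)^3.

χ_A(x) = (x - 3)(x + 5)^3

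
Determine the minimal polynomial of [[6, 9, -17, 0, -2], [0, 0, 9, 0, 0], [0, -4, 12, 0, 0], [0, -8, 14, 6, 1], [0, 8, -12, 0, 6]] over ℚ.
The characteristic polynomial factors as (x - 6)^5. The minimal polynomial is ∏(x - λ)^{k_λ} where k_λ is the size of the largest Jordan block at λ.

For λ = 6: rank(A - 6I) = 3, and the largest Jordan block has size 3 (the smallest k with rank((A - 6I)^k) = rank((A - 6I)^(k+1))).

So m_A(x) = (x - 6)^3.

m_A(x) = (x - 6)^3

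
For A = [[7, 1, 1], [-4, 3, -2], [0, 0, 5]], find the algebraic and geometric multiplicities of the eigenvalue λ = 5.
algebraic multiplicity 3, geometric multiplicity 2

The characteristic polynomial is (x - 5)^3, so the factor x - 5 appears with exponent 3: the algebraic multiplicity is 3.

rank(A - 5I) = 1, so the eigenspace has dimension 3 - 1 = 2: the geometric multiplicity is 2.

Since 2 < 3, A is not diagonalizable.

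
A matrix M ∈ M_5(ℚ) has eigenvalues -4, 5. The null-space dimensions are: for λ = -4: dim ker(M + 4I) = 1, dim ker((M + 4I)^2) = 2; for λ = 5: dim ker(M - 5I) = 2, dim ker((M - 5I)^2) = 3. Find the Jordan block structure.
λ = -4: successive nullity increments [1, 1] count blocks of size ≥ k; block sizes are [2].
λ = 5: successive nullity increments [2, 1] count blocks of size ≥ k; block sizes are [2, 1].

Jordan blocks: (-4, 2), (5, 2), (5, 1)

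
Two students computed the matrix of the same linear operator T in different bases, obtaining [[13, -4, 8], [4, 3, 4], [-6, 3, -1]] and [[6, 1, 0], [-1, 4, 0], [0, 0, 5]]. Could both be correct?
Two matrices over a field are similar if and only if they have the same invariant factors.

Both A and B have characteristic polynomial (x - 5)^3 and minimal polynomial (x - 5)^2. Computing further, both have invariant factors x - 5, (x - 5)^2. Hence A and B are similar.

Yes.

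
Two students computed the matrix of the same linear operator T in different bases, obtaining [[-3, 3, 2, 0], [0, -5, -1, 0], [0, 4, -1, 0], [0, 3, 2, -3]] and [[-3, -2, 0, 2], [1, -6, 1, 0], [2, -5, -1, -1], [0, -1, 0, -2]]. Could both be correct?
Yes.

Two matrices over a field are similar if and only if they have the same invariant factors.

Both A and B have characteristic polynomial (x + 3)^4 and minimal polynomial (x + 3)^3. Computing further, both have invariant factors x + 3, (x + 3)^3. Hence A and B are similar.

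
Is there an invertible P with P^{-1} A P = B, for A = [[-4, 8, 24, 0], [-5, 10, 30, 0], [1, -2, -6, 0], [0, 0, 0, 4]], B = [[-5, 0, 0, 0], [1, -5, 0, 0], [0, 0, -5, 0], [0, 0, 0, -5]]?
No.

trace(A) = 4 but trace(B) = -20. The trace is a similarity invariant, so A and B are not similar.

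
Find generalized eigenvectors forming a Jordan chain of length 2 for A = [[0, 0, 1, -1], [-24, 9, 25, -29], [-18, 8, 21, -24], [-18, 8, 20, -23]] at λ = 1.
v_1 = [[1, 0, 1, 0]]^T, v_2 = [[0, 1, 2, 2]]^T

We seek v_1 ∈ ker((A - I)^2) \ ker(A - I), then set v_{i+1} = (A - I) v_i.

One such chain is v_1 = [[1, 0, 1, 0]]^T, v_2 = [[0, 1, 2, 2]]^T. Check: (A - I) v_2 = [[0, 0, 0, 0]]^T = 0.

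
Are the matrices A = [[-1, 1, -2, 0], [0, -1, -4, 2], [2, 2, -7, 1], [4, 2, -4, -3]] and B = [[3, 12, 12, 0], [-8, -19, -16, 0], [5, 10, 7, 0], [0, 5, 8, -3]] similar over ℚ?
Two matrices over a field are similar if and only if they have the same invariant factors.

Both A and B have characteristic polynomial (x + 3)^4 and minimal polynomial (x + 3)^2. Computing further, both have invariant factors (x + 3)^2, (x + 3)^2. Hence A and B are similar.

Yes.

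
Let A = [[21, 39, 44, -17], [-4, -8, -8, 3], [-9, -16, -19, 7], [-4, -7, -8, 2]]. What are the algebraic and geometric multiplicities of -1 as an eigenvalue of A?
The characteristic polynomial is (x + 1)^4, so the factor x + 1 appears with exponent 4: the algebraic multiplicity is 4.

rank(A + I) = 2, so the eigenspace has dimension 4 - 2 = 2: the geometric multiplicity is 2.

Since 2 < 4, A is not diagonalizable.

algebraic multiplicity 4, geometric multiplicity 2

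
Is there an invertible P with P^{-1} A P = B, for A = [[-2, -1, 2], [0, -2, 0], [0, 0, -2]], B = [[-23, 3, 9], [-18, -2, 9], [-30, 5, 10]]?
No.

trace(A) = -6 but trace(B) = -15. The trace is a similarity invariant, so A and B are not similar.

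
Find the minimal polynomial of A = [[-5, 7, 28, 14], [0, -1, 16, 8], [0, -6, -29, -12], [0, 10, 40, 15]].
m_A(x) = (x + 5)^2

The characteristic polynomial factors as (x + 5)^4. The minimal polynomial is ∏(x - λ)^{k_λ} where k_λ is the size of the largest Jordan block at λ.

For λ = -5: rank(A + 5I) = 1, and the largest Jordan block has size 2 (the smallest k with rank((A + 5I)^k) = rank((A + 5I)^(k+1))).

So m_A(x) = (x + 5)^2.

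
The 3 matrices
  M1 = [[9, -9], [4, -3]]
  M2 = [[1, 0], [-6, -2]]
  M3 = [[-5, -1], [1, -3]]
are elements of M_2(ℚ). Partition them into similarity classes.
Characteristic polynomials: χ_{M1} = (x - 3)^2, χ_{M2} = (x - 1)(x + 2), χ_{M3} = (x + 4)^2.

{M1}: invariant factors (x - 3)^2.

{M2}: invariant factors (x - 1)(x + 2).

{M3}: invariant factors (x + 4)^2.

Matrices are similar if and only if their invariant-factor lists agree; the partition into similarity classes is {M1}, {M2}, {M3}.

3 classes: {M1}, {M2}, {M3}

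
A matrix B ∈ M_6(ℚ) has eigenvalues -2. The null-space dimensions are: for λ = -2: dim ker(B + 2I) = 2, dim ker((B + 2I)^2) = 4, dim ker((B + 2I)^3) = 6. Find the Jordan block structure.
Jordan blocks: (-2, 3), (-2, 3)

λ = -2: successive nullity increments [2, 2, 2] count blocks of size ≥ k; block sizes are [3, 3].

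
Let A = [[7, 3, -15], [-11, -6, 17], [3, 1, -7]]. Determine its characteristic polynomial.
xI - A = [[x - 7, -3, 15], [11, x + 6, -17], [-3, -1, x + 7]].

Expanding det(xI - A) along the first row:
det(xI - A) = + (x - 7)·det([[x + 6, -17], [-1, x + 7]]) - (-3)·det([[11, -17], [-3, x + 7]]) + (15)·det([[11, x + 6], [-3, -1]]).

Evaluating gives χ_A(x) = x^3 + 6x^2 + 12x + 8 = (x + 2)^3.

χ_A(x) = (x + 2)^3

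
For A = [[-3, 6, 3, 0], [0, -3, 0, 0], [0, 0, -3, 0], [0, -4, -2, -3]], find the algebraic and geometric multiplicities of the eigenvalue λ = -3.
algebraic multiplicity 4, geometric multiplicity 3

The characteristic polynomial is (x + 3)^4, so the factor x + 3 appears with exponent 4: the algebraic multiplicity is 4.

rank(A + 3I) = 1, so the eigenspace has dimension 4 - 1 = 3: the geometric multiplicity is 3.

Since 3 < 4, A is not diagonalizable.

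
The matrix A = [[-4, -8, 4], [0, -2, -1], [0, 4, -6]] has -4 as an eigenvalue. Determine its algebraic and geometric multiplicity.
algebraic multiplicity 3, geometric multiplicity 2

The characteristic polynomial is (x + 4)^3, so the factor x + 4 appears with exponent 3: the algebraic multiplicity is 3.

rank(A + 4I) = 1, so the eigenspace has dimension 3 - 1 = 2: the geometric multiplicity is 2.

Since 2 < 3, A is not diagonalizable.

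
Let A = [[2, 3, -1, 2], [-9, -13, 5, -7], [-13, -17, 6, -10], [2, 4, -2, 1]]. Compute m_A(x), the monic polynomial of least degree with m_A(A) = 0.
The characteristic polynomial factors as (x + 1)^4. The minimal polynomial is ∏(x - λ)^{k_λ} where k_λ is the size of the largest Jordan block at λ.

For λ = -1: rank(A + I) = 2, and the largest Jordan block has size 3 (the smallest k with rank((A + I)^k) = rank((A + I)^(k+1))).

So m_A(x) = (x + 1)^3.

m_A(x) = (x + 1)^3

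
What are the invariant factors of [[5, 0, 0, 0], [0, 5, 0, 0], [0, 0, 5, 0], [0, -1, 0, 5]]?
x - 5, x - 5, (x - 5)^2

The Jordan structure of A has elementary divisors (x - 5)^2, (x - 5), (x - 5). Arranging the block sizes at each eigenvalue in decreasing order and taking row products gives the invariant factors.

Invariant factors (smallest first, each dividing the next): x - 5, x - 5, (x - 5)^2.

Check: the last factor (x - 5)^2 is the minimal polynomial, and the product (x - 5)^4 is the characteristic polynomial.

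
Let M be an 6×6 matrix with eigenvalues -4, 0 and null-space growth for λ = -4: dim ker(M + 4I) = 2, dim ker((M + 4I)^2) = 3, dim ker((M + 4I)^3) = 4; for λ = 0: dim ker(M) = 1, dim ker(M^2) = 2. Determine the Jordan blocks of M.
λ = -4: successive nullity increments [2, 1, 1] count blocks of size ≥ k; block sizes are [3, 1].
λ = 0: successive nullity increments [1, 1] count blocks of size ≥ k; block sizes are [2].

Jordan blocks: (-4, 3), (-4, 1), (0, 2)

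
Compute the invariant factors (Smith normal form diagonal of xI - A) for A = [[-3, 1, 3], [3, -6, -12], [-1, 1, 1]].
(x + 2)(x + 3)^2

The Jordan structure of A has elementary divisors (x + 3)^2, (x + 2). Arranging the block sizes at each eigenvalue in decreasing order and taking row products gives the invariant factors.

Invariant factors (smallest first, each dividing the next): (x + 2)(x + 3)^2.

Check: the last factor (x + 2)(x + 3)^2 is the minimal polynomial, and the product (x + 2)(x + 3)^2 is the characteristic polynomial.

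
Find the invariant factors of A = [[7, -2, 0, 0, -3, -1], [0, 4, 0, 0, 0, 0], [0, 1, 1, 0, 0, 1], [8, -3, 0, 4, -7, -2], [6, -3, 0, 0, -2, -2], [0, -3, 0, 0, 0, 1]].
The Jordan structure of A has elementary divisors (x - 1)^2, (x - 1), (x - 4)^3. Arranging the block sizes at each eigenvalue in decreasing order and taking row products gives the invariant factors.

Invariant factors (smallest first, each dividing the next): x - 1, (x - 4)^3(x - 1)^2.

Check: the last factor (x - 4)^3(x - 1)^2 is the minimal polynomial, and the product (x - 4)^3(x - 1)^3 is the characteristic polynomial.

x - 1, (x - 4)^3(x - 1)^2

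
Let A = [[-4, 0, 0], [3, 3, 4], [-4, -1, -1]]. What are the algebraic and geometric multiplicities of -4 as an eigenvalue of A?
algebraic multiplicity 1, geometric multiplicity 1

The characteristic polynomial is (x - 1)^2(x + 4), so the factor x + 4 appears with exponent 1: the algebraic multiplicity is 1.

rank(A + 4I) = 2, so the eigenspace has dimension 3 - 2 = 1: the geometric multiplicity is 1.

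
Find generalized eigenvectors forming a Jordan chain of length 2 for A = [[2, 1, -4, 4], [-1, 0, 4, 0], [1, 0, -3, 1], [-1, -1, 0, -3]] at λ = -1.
We seek v_1 ∈ ker((A + I)^2) \ ker(A + I), then set v_{i+1} = (A + I) v_i.

One such chain is v_1 = [[0, 1, 0, 0]]^T, v_2 = [[1, 1, 0, -1]]^T. Check: (A + I) v_2 = [[0, 0, 0, 0]]^T = 0.

v_1 = [[0, 1, 0, 0]]^T, v_2 = [[1, 1, 0, -1]]^T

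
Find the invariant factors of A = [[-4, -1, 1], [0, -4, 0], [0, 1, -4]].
The Jordan structure of A has elementary divisors (x + 4)^3. Arranging the block sizes at each eigenvalue in decreasing order and taking row products gives the invariant factors.

Invariant factors (smallest first, each dividing the next): (x + 4)^3.

Check: the last factor (x + 4)^3 is the minimal polynomial, and the product (x + 4)^3 is the characteristic polynomial.

(x + 4)^3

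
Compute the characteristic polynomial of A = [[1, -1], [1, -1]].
χ_A(x) = x^2

xI - A = [[x - 1, 1], [-1, x + 1]].

Expanding det(xI - A) along the first row:
det(xI - A) = + (x - 1)·det([[x + 1]]) - (1)·det([[-1]]).

Evaluating gives χ_A(x) = x^2.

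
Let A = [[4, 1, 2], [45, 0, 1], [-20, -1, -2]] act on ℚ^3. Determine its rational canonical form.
The invariant factors of A (the non-unit diagonal entries of the Smith normal form of xI - A over ℚ[x]) are (x - 4)(x^2 + 2x - 4), each dividing the next. The characteristic polynomial is their product, (x - 4)(x^2 + 2x - 4).

The rational canonical form is the block-diagonal matrix of companion matrices C(f_i):
R = [[0, 0, -16], [1, 0, 12], [0, 1, 2]].

Note the characteristic polynomial does not split into linear factors over ℚ, so A has no Jordan form over ℚ; the rational canonical form exists over any field.

R = [[0, 0, -16], [1, 0, 12], [0, 1, 2]]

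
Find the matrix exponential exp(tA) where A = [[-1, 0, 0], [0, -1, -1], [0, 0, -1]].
A has Jordan form J = [[-1, 1, 0], [0, -1, 0], [0, 0, -1]] with A = PJP^{-1}, so e^{tA} = P e^{tJ} P^{-1}.

For a Jordan block J_k(λ), e^{tJ_k(λ)} = e^{λt} · (I + tN + t^2 N^2/2! + ... + t^{k-1} N^{k-1}/(k-1)!) where N is the nilpotent superdiagonal part.

Assembling the blocks and conjugating back gives the entries of e^{tA} as shown above.

e^{tA} = [[e^{-t}, 0, 0], [0, e^{-t}, -t*e^{-t}], [0, 0, e^{-t}]]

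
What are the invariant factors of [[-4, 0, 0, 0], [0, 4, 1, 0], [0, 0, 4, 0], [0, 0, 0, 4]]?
x - 4, (x - 4)^2(x + 4)

The Jordan structure of A has elementary divisors (x + 4), (x - 4)^2, (x - 4). Arranging the block sizes at each eigenvalue in decreasing order and taking row products gives the invariant factors.

Invariant factors (smallest first, each dividing the next): x - 4, (x - 4)^2(x + 4).

Check: the last factor (x - 4)^2(x + 4) is the minimal polynomial, and the product (x - 4)^3(x + 4) is the characteristic polynomial.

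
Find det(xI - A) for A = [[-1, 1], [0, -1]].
χ_A(x) = (x + 1)^2

xI - A = [[x + 1, -1], [0, x + 1]].

Expanding det(xI - A) along the first row:
det(xI - A) = + (x + 1)·det([[x + 1]]) - (-1)·det([[0]]).

Evaluating gives χ_A(x) = x^2 + 2x + 1 = (x + 1)^2.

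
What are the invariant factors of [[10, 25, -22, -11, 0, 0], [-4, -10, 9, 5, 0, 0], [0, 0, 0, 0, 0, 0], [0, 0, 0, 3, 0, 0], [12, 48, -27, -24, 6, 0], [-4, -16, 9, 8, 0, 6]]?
x - 6, x^3(x - 6)(x - 3)

The Jordan structure of A has elementary divisors x^3, (x - 3), (x - 6), (x - 6). Arranging the block sizes at each eigenvalue in decreasing order and taking row products gives the invariant factors.

Invariant factors (smallest first, each dividing the next): x - 6, x^3(x - 6)(x - 3).

Check: the last factor x^3(x - 6)(x - 3) is the minimal polynomial, and the product x^3(x - 6)^2(x - 3) is the characteristic polynomial.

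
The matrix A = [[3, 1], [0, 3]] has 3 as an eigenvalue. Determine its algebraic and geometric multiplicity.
The characteristic polynomial is (x - 3)^2, so the factor x - 3 appears with exponent 2: the algebraic multiplicity is 2.

rank(A - 3I) = 1, so the eigenspace has dimension 2 - 1 = 1: the geometric multiplicity is 1.

Since 1 < 2, A is not diagonalizable.

algebraic multiplicity 2, geometric multiplicity 1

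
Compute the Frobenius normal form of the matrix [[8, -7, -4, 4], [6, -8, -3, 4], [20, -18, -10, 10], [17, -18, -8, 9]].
R = [[0, 0, 0, 2], [1, 0, 0, 4], [0, 1, 0, 2], [0, 0, 1, -1]]

The invariant factors of A (the non-unit diagonal entries of the Smith normal form of xI - A over ℚ[x]) are (x + 1)(x^3 - 2x - 2), each dividing the next. The characteristic polynomial is their product, (x + 1)(x^3 - 2x - 2).

The rational canonical form is the block-diagonal matrix of companion matrices C(f_i):
R = [[0, 0, 0, 2], [1, 0, 0, 4], [0, 1, 0, 2], [0, 0, 1, -1]].

Note the characteristic polynomial does not split into linear factors over ℚ, so A has no Jordan form over ℚ; the rational canonical form exists over any field.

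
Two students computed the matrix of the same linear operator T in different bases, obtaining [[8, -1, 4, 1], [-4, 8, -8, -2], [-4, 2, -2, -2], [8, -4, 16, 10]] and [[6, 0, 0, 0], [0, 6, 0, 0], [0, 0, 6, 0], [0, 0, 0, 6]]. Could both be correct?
No.

Both have characteristic polynomial (x - 6)^4, but the minimal polynomial of A is (x - 6)^2 while the minimal polynomial of B is x - 6. The minimal polynomial is a similarity invariant, so A and B are not similar.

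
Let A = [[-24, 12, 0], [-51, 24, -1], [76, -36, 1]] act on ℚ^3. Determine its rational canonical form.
The invariant factors of A (the non-unit diagonal entries of the Smith normal form of xI - A over ℚ[x]) are (x + 2)(x^2 - 3x + 6), each dividing the next. The characteristic polynomial is their product, (x + 2)(x^2 - 3x + 6).

The rational canonical form is the block-diagonal matrix of companion matrices C(f_i):
R = [[0, 0, -12], [1, 0, 0], [0, 1, 1]].

Note the characteristic polynomial does not split into linear factors over ℚ, so A has no Jordan form over ℚ; the rational canonical form exists over any field.

R = [[0, 0, -12], [1, 0, 0], [0, 1, 1]]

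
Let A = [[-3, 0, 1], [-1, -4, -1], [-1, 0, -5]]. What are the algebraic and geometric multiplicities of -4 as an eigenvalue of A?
algebraic multiplicity 3, geometric multiplicity 2

The characteristic polynomial is (x + 4)^3, so the factor x + 4 appears with exponent 3: the algebraic multiplicity is 3.

rank(A + 4I) = 1, so the eigenspace has dimension 3 - 1 = 2: the geometric multiplicity is 2.

Since 2 < 3, A is not diagonalizable.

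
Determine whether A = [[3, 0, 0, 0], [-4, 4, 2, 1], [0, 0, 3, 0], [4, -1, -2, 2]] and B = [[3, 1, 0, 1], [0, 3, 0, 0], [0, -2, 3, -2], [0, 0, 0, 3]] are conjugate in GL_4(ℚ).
Yes.

Two matrices over a field are similar if and only if they have the same invariant factors.

Both A and B have characteristic polynomial (x - 3)^4 and minimal polynomial (x - 3)^2. Computing further, both have invariant factors x - 3, x - 3, (x - 3)^2. Hence A and B are similar.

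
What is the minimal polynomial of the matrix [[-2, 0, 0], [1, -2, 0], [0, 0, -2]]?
The characteristic polynomial factors as (x + 2)^3. The minimal polynomial is ∏(x - λ)^{k_λ} where k_λ is the size of the largest Jordan block at λ.

For λ = -2: rank(A + 2I) = 1, and the largest Jordan block has size 2 (the smallest k with rank((A + 2I)^k) = rank((A + 2I)^(k+1))).

So m_A(x) = (x + 2)^2.

m_A(x) = (x + 2)^2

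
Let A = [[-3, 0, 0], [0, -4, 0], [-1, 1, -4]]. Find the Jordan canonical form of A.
The characteristic polynomial is det(xI - A) = (x + 3)(x + 4)^2, so the eigenvalues are -4 (algebraic multiplicity 2), -3 (algebraic multiplicity 1).

For λ = -4: rank(A + 4I) = 2, rank((A + 4I)^2) = 1. The eigenspace has dimension 3 - 2 = 1, so there is 1 Jordan block; the rank sequence gives block sizes [2].

For λ = -3: algebraic multiplicity 1 gives one 1×1 block.

Assembling the blocks gives the Jordan form J above.

J = [[-4, 1, 0], [0, -4, 0], [0, 0, -3]]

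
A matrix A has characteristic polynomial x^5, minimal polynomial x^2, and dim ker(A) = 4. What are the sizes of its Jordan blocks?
λ = 0: algebraic multiplicity 5 (exponent in χ_A), largest block size 2 (exponent in m_A), 4 blocks (geometric multiplicity). These force block sizes [2, 1, 1, 1].

Jordan blocks: (0, 2), (0, 1), (0, 1), (0, 1)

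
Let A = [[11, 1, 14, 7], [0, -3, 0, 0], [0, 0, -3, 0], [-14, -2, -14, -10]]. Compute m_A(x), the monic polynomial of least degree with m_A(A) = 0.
m_A(x) = (x - 4)(x + 3)^2

The characteristic polynomial factors as (x - 4)(x + 3)^3. The minimal polynomial is ∏(x - λ)^{k_λ} where k_λ is the size of the largest Jordan block at λ.

For λ = -3: rank(A + 3I) = 2, and the largest Jordan block has size 2 (the smallest k with rank((A + 3I)^k) = rank((A + 3I)^(k+1))).
For λ = 4: rank(A - 4I) = 3, and the largest Jordan block has size 1 (the smallest k with rank((A - 4I)^k) = rank((A - 4I)^(k+1))).

So m_A(x) = (x - 4)(x + 3)^2.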